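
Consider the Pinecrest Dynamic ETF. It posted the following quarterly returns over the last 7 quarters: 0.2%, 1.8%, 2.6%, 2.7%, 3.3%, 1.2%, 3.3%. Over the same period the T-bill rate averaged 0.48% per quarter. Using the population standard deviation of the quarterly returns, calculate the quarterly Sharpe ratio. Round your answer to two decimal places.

1.57

Mean return r̄ = 15.10 / 7 = 2.1571%
Σ(r − r̄)² = (0.2 − 2.1571)² + (1.8 − 2.1571)² + (2.6 − 2.1571)² + … = 7.9771
population σ = √(7.9771 / 7) = √1.1396 = 1.0675%
Sharpe = (r̄ − rf) / σ = (2.1571 − 0.48) / 1.0675 = 1.6771 / 1.0675 = 1.5711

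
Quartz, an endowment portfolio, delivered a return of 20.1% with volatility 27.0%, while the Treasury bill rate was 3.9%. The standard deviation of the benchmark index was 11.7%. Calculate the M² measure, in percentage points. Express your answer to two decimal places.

10.92

Sharpe = (Rp − Rf) / σp = (20.1% − 3.9%) / 27.0% = 0.6000
M² = Rf + Sharpe × σm = 3.9% + 0.6000 × 11.7% = 10.9200%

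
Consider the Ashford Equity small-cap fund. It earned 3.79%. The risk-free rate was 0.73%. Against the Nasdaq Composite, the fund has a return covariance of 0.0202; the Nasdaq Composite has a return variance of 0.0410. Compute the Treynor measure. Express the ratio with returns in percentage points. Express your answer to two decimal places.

β = Cov / Var = 0.0202 / 0.0410 = 0.4927
Treynor = (Rp − Rf) / β = (3.79% − 0.73%) / 0.4927 = 3.06 / 0.4927 = 6.2107

6.21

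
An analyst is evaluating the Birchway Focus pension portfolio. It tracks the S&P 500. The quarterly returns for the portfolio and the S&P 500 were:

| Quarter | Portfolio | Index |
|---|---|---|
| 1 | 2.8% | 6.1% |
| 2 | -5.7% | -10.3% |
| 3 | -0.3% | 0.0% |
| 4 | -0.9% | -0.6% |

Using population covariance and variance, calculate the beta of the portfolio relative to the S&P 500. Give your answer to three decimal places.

0.518

r̄p = -1.0250%,  r̄m = -1.2000%
Cov = Σ(rp − r̄p)(rm − r̄m) / 4 = 17.8525
Var(rm) = Σ(rm − r̄m)² / 4 = 34.4750
β = Cov / Var = 17.8525 / 34.4750 = 0.5178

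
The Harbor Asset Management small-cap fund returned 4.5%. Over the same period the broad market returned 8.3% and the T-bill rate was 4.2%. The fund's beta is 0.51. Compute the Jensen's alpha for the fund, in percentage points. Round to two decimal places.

-1.79

CAPM expected return = Rf + β(Rm − Rf) = 4.2% + 0.51 × (8.3% − 4.2%) = 4.2 + 0.51 × 4.10 = 6.2910%
Jensen's α = Rp − E[R] = 4.5% − 6.2910% = -1.7910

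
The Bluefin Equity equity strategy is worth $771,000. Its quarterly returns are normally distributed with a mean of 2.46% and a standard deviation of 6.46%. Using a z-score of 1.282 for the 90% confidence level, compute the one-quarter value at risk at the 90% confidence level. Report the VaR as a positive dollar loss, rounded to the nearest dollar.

Return at the 90% tail: μ − z·σ = 2.46% − 1.282 × 6.46% = 2.46 − 8.28172 = -5.82172%
VaR = −(-5.82172%) × $771,000 = 5.82172% × $771,000 = $44,885

$44,885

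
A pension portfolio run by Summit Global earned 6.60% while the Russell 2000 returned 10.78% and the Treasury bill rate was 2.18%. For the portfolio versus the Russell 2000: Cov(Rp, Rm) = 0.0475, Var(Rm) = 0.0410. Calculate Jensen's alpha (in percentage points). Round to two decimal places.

-5.54

β = Cov / Var = 0.0475 / 0.0410 = 1.1585
E[R] = Rf + β(Rm − Rf) = 2.18% + 1.1585 × (10.78% − 2.18%) = 12.1431%
α = Rp − E[R] = 6.60% − 12.1431% = -5.5431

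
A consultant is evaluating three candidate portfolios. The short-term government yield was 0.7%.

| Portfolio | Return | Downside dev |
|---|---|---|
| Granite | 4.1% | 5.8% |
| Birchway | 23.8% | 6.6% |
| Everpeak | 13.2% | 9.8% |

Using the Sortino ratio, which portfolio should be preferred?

Birchway

Granite: Sortino ratio = (4.1% − 0.7%) / 5.8% = 0.586
Birchway: Sortino ratio = (23.8% − 0.7%) / 6.6% = 3.500
Everpeak: Sortino ratio = (13.2% − 0.7%) / 9.8% = 1.276
Highest: Birchway (3.500).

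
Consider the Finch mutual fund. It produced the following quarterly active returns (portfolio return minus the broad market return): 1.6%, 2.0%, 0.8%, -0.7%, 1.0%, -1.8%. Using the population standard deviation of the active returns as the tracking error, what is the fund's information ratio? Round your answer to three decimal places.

0.365

μ = (1.6 + 2 + 0.8 − 0.7 + 1 − 1.8) / 6 = 0.4833%
Population std dev = √[10.5283 / 6] = 1.3247%
IR = μ / tracking error = 0.4833 / 1.3247 = 0.3648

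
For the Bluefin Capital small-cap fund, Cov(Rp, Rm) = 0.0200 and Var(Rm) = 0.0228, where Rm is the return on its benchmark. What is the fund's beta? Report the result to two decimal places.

0.88

β = Cov(Rp, Rm) / Var(Rm) = 0.0200 / 0.0228 = 0.8772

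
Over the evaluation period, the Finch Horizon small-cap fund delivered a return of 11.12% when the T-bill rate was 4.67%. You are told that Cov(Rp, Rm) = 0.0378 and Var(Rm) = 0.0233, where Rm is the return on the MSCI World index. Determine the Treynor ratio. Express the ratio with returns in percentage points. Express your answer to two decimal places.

3.98

β = Cov / Var = 0.0378 / 0.0233 = 1.6223
Treynor = (Rp − Rf) / β = (11.12% − 4.67%) / 1.6223 = 6.45 / 1.6223 = 3.9758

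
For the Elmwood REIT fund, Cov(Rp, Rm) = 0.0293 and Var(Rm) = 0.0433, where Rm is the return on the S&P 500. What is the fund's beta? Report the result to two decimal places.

β = Cov(Rp, Rm) / Var(Rm) = 0.0293 / 0.0433 = 0.6767

0.68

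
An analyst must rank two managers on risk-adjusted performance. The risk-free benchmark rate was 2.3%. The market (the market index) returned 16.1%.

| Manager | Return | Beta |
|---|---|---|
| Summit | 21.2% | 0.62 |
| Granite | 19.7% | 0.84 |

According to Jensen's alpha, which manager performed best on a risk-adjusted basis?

Summit: α = 21.2% − [2.3% + 0.62 × (16.1% − 2.3%)] = 10.344
Granite: α = 19.7% − [2.3% + 0.84 × (16.1% − 2.3%)] = 5.808
Highest: Summit (10.344).

Summit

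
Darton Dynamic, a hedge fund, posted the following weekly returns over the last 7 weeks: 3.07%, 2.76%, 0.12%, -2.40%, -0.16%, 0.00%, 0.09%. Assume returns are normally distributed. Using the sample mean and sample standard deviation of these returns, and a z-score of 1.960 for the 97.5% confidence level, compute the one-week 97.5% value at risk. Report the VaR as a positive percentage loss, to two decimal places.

3.18

r̄ = (3.07 + 2.76 + 0.12 − 2.4 − 0.16 + 0 + 0.09) / 7 = 3.480 / 7 = 0.4971%
Sample σ = √[Σ(r − r̄)² / 6] = √[21.1205 / 6] = √3.5201 = 1.8762%
VaR = −(r̄ − z·σ) = −(0.4971 − 1.960 × 1.8762) = −(-3.1803) = 3.1803%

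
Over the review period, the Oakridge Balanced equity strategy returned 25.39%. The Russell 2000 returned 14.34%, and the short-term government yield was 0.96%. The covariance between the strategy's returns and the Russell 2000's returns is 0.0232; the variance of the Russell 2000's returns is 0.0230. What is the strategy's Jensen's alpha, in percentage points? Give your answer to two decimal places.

β = Cov / Var = 0.0232 / 0.0230 = 1.0087
E[R] = Rf + β(Rm − Rf) = 0.96% + 1.0087 × (14.34% − 0.96%) = 14.4564%
α = Rp − E[R] = 25.39% − 14.4564% = 10.9336

10.93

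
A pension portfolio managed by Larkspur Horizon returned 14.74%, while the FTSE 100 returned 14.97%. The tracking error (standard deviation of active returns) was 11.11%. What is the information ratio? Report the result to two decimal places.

IR = (Rp − Rb) / TE = (14.74% − 14.97%) / 11.11% = -0.23% / 11.11% = -0.0207

-0.02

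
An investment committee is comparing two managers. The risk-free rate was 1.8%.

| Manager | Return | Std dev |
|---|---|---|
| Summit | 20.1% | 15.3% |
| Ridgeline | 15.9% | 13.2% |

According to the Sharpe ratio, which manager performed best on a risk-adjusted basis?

Summit

Summit: Sharpe ratio = (20.1% − 1.8%) / 15.3% = 1.196
Ridgeline: Sharpe ratio = (15.9% − 1.8%) / 13.2% = 1.068
Highest: Summit (1.196).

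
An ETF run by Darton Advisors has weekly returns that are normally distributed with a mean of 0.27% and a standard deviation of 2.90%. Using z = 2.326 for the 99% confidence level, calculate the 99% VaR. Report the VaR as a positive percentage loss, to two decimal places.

VaR (as % loss) = −(μ − z·σ) = −(0.27% − 2.326 × 2.90%) = −(-6.4754%) = 6.4754%

6.48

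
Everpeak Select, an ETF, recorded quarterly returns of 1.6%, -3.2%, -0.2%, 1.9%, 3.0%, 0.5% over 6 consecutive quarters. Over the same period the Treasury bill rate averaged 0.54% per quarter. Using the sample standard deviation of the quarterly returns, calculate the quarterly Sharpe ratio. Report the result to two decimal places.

0.03

Mean return r̄ = 3.60 / 6 = 0.6000%
Σ(r − r̄)² = (1.6 − 0.6000)² + (-3.2 − 0.6000)² + … = 23.5400
sample σ = √(23.5400 / 5) = √4.7080 = 2.1698%
Sharpe = (r̄ − rf) / σ = (0.6000 − 0.54) / 2.1698 = 0.0600 / 2.1698 = 0.0277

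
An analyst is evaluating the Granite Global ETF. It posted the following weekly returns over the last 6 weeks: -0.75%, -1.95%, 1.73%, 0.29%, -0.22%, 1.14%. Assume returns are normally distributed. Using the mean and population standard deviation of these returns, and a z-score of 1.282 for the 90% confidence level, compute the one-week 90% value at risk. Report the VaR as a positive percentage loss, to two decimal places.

μ = (-0.75 − 1.95 + 1.73 + 0.29 − 0.22 + 1.14) / 6 = 0.240 / 6 = 0.0400%
Population σ = √[Σ(r − μ)² / 6] = √[8.7804 / 6] = √1.4634 = 1.2097%
VaR = −(μ − z·σ) = −(0.0400 − 1.282 × 1.2097) = −(-1.5108) = 1.5108%

1.51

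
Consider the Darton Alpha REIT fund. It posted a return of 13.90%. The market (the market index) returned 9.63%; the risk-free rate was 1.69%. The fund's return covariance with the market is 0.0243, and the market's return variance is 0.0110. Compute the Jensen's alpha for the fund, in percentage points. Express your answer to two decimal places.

β = Cov / Var = 0.0243 / 0.0110 = 2.2091
E[R] = Rf + β(Rm − Rf) = 1.69% + 2.2091 × (9.63% − 1.69%) = 19.2303%
α = Rp − E[R] = 13.90% − 19.2303% = -5.3303

-5.33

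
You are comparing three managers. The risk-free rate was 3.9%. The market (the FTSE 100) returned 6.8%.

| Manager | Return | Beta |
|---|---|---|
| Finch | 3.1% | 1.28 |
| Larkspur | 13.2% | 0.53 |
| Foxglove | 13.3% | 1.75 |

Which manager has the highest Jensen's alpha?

Finch: α = 3.1% − [3.9% + 1.28 × (6.8% − 3.9%)] = -4.512
Larkspur: α = 13.2% − [3.9% + 0.53 × (6.8% − 3.9%)] = 7.763
Foxglove: α = 13.3% − [3.9% + 1.75 × (6.8% − 3.9%)] = 4.325
Highest: Larkspur (7.763).

Larkspur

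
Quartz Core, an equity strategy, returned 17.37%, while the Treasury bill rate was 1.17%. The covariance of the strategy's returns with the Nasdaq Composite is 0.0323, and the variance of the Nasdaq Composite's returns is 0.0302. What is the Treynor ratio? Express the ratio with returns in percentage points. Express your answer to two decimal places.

β = Cov / Var = 0.0323 / 0.0302 = 1.0695
Treynor = (Rp − Rf) / β = (17.37% − 1.17%) / 1.0695 = 16.20 / 1.0695 = 15.1473

15.15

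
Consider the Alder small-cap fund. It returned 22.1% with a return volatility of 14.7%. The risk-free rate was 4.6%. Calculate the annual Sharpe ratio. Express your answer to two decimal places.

Sharpe = (Rp − Rf) / σp = (22.1% − 4.6%) / 14.7% = 17.50% / 14.7% = 1.1905

1.19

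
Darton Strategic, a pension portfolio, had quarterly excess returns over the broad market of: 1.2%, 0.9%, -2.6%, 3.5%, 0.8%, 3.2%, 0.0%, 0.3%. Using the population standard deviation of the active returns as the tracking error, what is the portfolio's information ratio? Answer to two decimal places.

Mean return r̄ = 7.30 / 8 = 0.9125%
Σ(r − r̄)² = 25.5688; population σ = √(25.5688/8) = 1.7878%
IR = r̄ / tracking error = 0.9125 / 1.7878 = 0.5104

0.51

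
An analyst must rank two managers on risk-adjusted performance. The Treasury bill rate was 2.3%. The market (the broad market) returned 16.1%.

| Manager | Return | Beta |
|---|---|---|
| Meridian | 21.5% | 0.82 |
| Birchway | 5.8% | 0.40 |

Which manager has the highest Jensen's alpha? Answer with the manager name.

Meridian

Meridian: α = 21.5% − [2.3% + 0.82 × (16.1% − 2.3%)] = 7.884
Birchway: α = 5.8% − [2.3% + 0.40 × (16.1% − 2.3%)] = -2.020
Highest: Meridian (7.884).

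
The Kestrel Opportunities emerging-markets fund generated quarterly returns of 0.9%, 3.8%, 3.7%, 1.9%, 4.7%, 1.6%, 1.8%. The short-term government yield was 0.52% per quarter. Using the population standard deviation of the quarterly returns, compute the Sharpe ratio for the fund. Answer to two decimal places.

1.61

r̄ = (0.9 + 3.8 + 3.7 + 1.9 + 4.7 + 1.6 + 1.8) / 7 = 18.40 / 7 = 2.6286%
Population std dev = √[12.0743 / 7] = 1.3134%
Sharpe = (r̄ − rf) / σ = (2.6286 − 0.52) / 1.3134 = 2.1086 / 1.3134 = 1.6055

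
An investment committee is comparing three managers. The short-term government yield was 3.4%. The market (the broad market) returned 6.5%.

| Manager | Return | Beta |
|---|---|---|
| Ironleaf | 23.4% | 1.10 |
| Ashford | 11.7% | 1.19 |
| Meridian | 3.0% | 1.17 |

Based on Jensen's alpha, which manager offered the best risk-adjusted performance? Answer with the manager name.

Ironleaf

Ironleaf: α = 23.4% − [3.4% + 1.10 × (6.5% − 3.4%)] = 16.590
Ashford: α = 11.7% − [3.4% + 1.19 × (6.5% − 3.4%)] = 4.611
Meridian: α = 3.0% − [3.4% + 1.17 × (6.5% − 3.4%)] = -4.027
Highest: Ironleaf (16.590).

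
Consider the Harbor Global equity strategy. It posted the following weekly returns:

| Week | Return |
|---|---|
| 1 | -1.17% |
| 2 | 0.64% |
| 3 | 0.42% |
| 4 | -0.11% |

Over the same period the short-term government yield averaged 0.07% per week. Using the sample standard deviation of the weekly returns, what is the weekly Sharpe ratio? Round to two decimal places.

r̄ = (-1.17 + 0.64 + 0.42 − 0.11) / 4 = -0.0550%
Sample std dev = √[1.9549 / 3] = 0.8072%
Sharpe = (r̄ − rf) / σ = (-0.0550 − 0.07) / 0.8072 = -0.1250 / 0.8072 = -0.1549

-0.15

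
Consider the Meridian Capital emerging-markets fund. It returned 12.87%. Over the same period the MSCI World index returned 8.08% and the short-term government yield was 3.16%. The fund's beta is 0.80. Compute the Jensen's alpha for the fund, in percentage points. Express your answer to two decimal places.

CAPM expected return = Rf + β(Rm − Rf) = 3.16% + 0.80 × (8.08% − 3.16%) = 3.16 + 0.80 × 4.92 = 7.0960%
Jensen's α = Rp − E[R] = 12.87% − 7.0960% = 5.7740

5.77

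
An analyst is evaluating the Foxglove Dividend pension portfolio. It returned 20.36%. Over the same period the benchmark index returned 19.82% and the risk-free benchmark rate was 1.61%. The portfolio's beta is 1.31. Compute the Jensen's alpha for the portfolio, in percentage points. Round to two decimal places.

-5.11

CAPM expected return = Rf + β(Rm − Rf) = 1.61% + 1.31 × (19.82% − 1.61%) = 1.61 + 1.31 × 18.21 = 25.4651%
Jensen's α = Rp − E[R] = 20.36% − 25.4651% = -5.1051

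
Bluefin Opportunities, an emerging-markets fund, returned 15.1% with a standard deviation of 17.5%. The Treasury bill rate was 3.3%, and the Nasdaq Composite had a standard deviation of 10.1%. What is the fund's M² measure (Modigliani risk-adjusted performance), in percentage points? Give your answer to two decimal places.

10.11

Sharpe = (Rp − Rf) / σp = (15.1% − 3.3%) / 17.5% = 0.6743
M² = Rf + Sharpe × σm = 3.3% + 0.6743 × 10.1% = 10.1104%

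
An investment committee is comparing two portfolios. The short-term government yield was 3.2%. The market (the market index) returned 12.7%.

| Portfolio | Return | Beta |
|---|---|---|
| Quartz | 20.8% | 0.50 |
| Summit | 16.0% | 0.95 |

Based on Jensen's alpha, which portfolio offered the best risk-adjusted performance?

Quartz: α = 20.8% − [3.2% + 0.50 × (12.7% − 3.2%)] = 12.850
Summit: α = 16.0% − [3.2% + 0.95 × (12.7% − 3.2%)] = 3.775
Highest: Quartz (12.850).

Quartz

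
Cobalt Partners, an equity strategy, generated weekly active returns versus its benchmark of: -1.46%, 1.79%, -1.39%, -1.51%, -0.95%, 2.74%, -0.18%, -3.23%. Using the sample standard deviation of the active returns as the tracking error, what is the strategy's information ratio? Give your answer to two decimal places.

-0.27

r̄ = (-1.46 + 1.79 − 1.39 − 1.51 − 0.95 + 2.74 − 0.18 − 3.23) / 8 = -0.5238%
Σ(r − r̄)² = 26.2288; sample σ = √(26.2288/7) = 1.9357%
IR = r̄ / tracking error = -0.5238 / 1.9357 = -0.2706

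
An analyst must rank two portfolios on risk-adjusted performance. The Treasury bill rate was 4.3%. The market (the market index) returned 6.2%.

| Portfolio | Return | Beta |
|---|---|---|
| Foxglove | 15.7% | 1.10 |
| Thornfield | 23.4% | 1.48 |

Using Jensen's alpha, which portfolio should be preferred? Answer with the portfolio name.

Thornfield

Foxglove: α = 15.7% − [4.3% + 1.10 × (6.2% − 4.3%)] = 9.310
Thornfield: α = 23.4% − [4.3% + 1.48 × (6.2% − 4.3%)] = 16.288
Highest: Thornfield (16.288).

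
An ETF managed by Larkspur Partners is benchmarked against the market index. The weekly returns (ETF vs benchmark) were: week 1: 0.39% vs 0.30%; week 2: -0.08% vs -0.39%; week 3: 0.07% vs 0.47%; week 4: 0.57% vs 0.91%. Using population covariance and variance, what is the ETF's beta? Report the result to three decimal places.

r̄p = 0.2375%,  r̄m = 0.3225%
Cov = Σ(rp − r̄p)(rm − r̄m) / 4 = 0.0984
Var(rm) = Σ(rm − r̄m)² / 4 = 0.2188
β = Cov / Var = 0.0984 / 0.2188 = 0.4497

0.450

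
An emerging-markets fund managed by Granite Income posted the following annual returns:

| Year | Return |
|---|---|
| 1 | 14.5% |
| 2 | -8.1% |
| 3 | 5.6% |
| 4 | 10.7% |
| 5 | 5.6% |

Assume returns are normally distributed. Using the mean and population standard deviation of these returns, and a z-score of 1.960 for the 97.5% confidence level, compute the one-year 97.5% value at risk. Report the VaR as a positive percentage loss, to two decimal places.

Mean return μ = 28.30 / 5 = 5.6600%
Σ(r − μ)² = 292.8920; population σ = √(292.8920/5) = 7.6537%
VaR = −(μ − z·σ) = −(5.6600 − 1.960 × 7.6537) = −(-9.3413) = 9.3413%

9.34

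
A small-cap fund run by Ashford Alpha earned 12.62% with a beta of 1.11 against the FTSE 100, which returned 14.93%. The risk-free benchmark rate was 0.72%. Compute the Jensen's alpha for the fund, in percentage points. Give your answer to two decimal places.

CAPM expected return = Rf + β(Rm − Rf) = 0.72% + 1.11 × (14.93% − 0.72%) = 0.72 + 1.11 × 14.21 = 16.4931%
Jensen's α = Rp − E[R] = 12.62% − 16.4931% = -3.8731

-3.87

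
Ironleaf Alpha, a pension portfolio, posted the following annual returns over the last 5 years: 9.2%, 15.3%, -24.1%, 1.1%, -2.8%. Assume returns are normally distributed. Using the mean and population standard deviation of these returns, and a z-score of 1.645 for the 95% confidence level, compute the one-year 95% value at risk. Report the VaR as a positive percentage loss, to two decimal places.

22.43

Mean return r̄ = -1.30 / 5 = -0.2600%
Σ(r − r̄)² = 908.2520; population σ = √(908.2520/5) = 13.4778%
VaR = −(r̄ − z·σ) = −(-0.2600 − 1.645 × 13.4778) = −(-22.4310) = 22.4310%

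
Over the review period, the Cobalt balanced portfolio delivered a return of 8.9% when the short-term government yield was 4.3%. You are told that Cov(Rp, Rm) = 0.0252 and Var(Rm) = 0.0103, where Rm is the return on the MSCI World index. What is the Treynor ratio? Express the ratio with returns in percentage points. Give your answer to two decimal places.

1.88

β = Cov / Var = 0.0252 / 0.0103 = 2.4466
Treynor = (Rp − Rf) / β = (8.9% − 4.3%) / 2.4466 = 4.60 / 2.4466 = 1.8802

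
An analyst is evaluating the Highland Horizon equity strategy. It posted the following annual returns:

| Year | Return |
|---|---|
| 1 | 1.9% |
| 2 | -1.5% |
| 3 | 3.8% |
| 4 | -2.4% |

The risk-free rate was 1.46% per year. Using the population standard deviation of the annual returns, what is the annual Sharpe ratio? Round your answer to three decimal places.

-0.402

Mean return r̄ = 1.80 / 4 = 0.4500%
Population std dev = √[25.2500 / 4] = 2.5125%
Sharpe = (r̄ − rf) / σ = (0.4500 − 1.46) / 2.5125 = -1.0100 / 2.5125 = -0.4020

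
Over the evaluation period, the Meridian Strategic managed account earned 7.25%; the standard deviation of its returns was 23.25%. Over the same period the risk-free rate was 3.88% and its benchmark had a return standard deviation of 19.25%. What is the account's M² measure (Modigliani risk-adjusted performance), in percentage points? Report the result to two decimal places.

Sharpe = (Rp − Rf) / σp = (7.25% − 3.88%) / 23.25% = 0.1449
M² = Rf + Sharpe × σm = 3.88% + 0.1449 × 19.25% = 6.6693%

6.67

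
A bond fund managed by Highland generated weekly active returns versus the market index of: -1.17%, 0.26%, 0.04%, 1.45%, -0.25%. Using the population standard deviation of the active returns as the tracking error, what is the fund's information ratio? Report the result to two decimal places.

0.08

Mean return r̄ = 0.330 / 5 = 0.0660%
Population σ = √[Σ(r − r̄)² / 5] = √[3.5813 / 5] = √0.7163 = 0.8463%
IR = r̄ / tracking error = 0.0660 / 0.8463 = 0.0780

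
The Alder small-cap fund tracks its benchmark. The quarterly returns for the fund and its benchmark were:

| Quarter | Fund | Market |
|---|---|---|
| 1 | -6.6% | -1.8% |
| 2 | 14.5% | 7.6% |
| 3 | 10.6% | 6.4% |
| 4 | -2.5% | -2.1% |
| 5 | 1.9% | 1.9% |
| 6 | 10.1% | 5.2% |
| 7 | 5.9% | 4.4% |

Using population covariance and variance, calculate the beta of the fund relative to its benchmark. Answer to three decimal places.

r̄p = 4.8429%,  r̄m = 3.0857%
Cov = Σ(rp − r̄p)(rm − r̄m) / 7 = 24.6649
Var(rm) = Σ(rm − r̄m)² / 7 = 12.8184
β = Cov / Var = 24.6649 / 12.8184 = 1.9242

1.924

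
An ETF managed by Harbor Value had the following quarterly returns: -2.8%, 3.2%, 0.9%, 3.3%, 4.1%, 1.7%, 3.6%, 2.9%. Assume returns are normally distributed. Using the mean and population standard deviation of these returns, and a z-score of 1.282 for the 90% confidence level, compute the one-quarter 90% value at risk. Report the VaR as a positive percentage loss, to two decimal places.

0.57

r̄ = (-2.8 + 3.2 + 0.9 + 3.3 + 4.1 + 1.7 + 3.6 + 2.9) / 8 = 2.1125%
Σ(r − r̄)² = (-2.8 − 2.1125)² + (3.2 − 2.1125)² + (0.9 − 2.1125)² + … = 35.1488
population σ = √(35.1488 / 8) = √4.3936 = 2.0961%
VaR = −(r̄ − z·σ) = −(2.1125 − 1.282 × 2.0961) = −(-0.5747) = 0.5747%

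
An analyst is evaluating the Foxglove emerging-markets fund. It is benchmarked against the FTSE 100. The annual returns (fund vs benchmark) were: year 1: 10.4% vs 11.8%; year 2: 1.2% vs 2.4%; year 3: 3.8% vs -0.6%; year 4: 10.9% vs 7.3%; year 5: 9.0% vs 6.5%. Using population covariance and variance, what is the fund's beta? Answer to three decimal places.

r̄p = 7.0600%,  r̄m = 5.4800%
Cov = Σ(rp − r̄p)(rm − r̄m) / 5 = 13.5892
Var(rm) = Σ(rm − r̄m)² / 5 = 18.1496
β = Cov / Var = 13.5892 / 18.1496 = 0.7487

0.749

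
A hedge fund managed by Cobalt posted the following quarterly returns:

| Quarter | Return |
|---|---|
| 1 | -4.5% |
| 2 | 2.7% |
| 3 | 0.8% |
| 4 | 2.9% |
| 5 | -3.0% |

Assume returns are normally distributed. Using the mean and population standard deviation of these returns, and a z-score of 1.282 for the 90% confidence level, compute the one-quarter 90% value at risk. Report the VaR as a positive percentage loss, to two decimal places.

r̄ = (-4.5 + 2.7 + 0.8 + 2.9 − 3) / 5 = -1.10 / 5 = -0.2200%
Population std dev = √[45.3480 / 5] = 3.0116%
VaR = −(r̄ − z·σ) = −(-0.2200 − 1.282 × 3.0116) = −(-4.0809) = 4.0809%

4.08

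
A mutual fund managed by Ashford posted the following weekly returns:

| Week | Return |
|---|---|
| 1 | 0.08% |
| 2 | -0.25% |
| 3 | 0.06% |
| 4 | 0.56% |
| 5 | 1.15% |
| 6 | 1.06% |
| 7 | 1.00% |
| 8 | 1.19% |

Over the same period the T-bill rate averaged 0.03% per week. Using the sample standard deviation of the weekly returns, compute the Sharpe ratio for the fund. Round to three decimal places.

Mean return r̄ = 4.850 / 8 = 0.6063%
Sample σ = √[Σ(r − r̄)² / 7] = √[2.3080 / 7] = √0.3297 = 0.5742%
Sharpe = (r̄ − rf) / σ = (0.6063 − 0.03) / 0.5742 = 0.5763 / 0.5742 = 1.0037

1.004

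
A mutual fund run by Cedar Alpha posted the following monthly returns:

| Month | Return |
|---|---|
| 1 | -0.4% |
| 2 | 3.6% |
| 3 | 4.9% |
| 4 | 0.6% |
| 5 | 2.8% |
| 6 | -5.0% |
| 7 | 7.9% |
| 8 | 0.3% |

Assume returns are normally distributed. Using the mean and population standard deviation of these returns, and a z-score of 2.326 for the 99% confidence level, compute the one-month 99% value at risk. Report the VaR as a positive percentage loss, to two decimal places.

μ = (-0.4 + 3.6 + 4.9 + 0.6 + 2.8 − 5 + 7.9 + 0.3) / 8 = 1.8375%
Population σ = √[Σ(r − μ)² / 8] = √[105.8188 / 8] = √13.2274 = 3.6369%
VaR = −(μ − z·σ) = −(1.8375 − 2.326 × 3.6369) = −(-6.6219) = 6.6219%

6.62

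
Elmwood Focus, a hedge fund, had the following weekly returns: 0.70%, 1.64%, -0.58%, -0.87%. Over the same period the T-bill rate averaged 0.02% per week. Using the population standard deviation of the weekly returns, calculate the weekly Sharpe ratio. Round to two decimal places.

0.20

r̄ = (0.7 + 1.64 − 0.58 − 0.87) / 4 = 0.2225%
Population σ = √[Σ(r − r̄)² / 4] = √[4.0749 / 4] = √1.0187 = 1.0093%
Sharpe = (r̄ − rf) / σ = (0.2225 − 0.02) / 1.0093 = 0.2025 / 1.0093 = 0.2006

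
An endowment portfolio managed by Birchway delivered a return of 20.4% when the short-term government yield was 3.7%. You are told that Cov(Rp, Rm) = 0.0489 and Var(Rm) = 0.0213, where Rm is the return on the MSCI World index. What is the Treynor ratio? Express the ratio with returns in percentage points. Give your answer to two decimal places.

β = Cov / Var = 0.0489 / 0.0213 = 2.2958
Treynor = (Rp − Rf) / β = (20.4% − 3.7%) / 2.2958 = 16.70 / 2.2958 = 7.2742

7.27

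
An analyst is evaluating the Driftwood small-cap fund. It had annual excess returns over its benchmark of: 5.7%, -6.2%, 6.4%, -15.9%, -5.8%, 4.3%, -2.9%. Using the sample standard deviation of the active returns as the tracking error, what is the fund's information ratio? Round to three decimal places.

r̄ = (5.7 − 6.2 + 6.4 − 15.9 − 5.8 + 4.3 − 2.9) / 7 = -14.40 / 7 = -2.0571%
Σ(r − r̄)² = (5.7 − (-2.0571))² + (-6.2 − (-2.0571))² + (6.4 − (-2.0571))² + … = 395.6171
σ = √[395.6171 / 6] = 8.1201%
IR = r̄ / tracking error = -2.0571 / 8.1201 = -0.2533

-0.253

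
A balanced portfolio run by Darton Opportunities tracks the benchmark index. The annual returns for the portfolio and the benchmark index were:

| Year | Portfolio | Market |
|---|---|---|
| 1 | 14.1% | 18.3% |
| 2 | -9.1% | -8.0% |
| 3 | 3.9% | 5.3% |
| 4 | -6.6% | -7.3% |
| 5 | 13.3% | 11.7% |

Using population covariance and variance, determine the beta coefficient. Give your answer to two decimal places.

0.92

r̄p = 3.1200%,  r̄m = 4.0000%
Cov = Σ(rp − r̄p)(rm − r̄m) / 5 = 98.5780
Var(rm) = Σ(rm − r̄m)² / 5 = 107.4320
β = Cov / Var = 98.5780 / 107.4320 = 0.9176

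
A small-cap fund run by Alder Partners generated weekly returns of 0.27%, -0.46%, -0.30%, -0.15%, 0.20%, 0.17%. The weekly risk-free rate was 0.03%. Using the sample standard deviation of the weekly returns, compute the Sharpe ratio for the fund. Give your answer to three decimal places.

Mean return r̄ = -0.270 / 6 = -0.0450%
Sample std dev = √[0.4538 / 5] = 0.3013%
Sharpe = (r̄ − rf) / σ = (-0.0450 − 0.03) / 0.3013 = -0.0750 / 0.3013 = -0.2489

-0.249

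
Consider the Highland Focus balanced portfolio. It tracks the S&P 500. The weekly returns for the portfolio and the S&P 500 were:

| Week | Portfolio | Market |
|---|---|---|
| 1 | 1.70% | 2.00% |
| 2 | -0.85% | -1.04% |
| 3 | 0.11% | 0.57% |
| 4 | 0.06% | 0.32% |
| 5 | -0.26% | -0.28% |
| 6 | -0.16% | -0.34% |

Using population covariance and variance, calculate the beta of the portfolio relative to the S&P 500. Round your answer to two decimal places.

r̄p = 0.1000%,  r̄m = 0.2050%
Cov = Σ(rp − r̄p)(rm − r̄m) / 6 = 0.7284
Var(rm) = Σ(rm − r̄m)² / 6 = 0.9085
β = Cov / Var = 0.7284 / 0.9085 = 0.8018

0.80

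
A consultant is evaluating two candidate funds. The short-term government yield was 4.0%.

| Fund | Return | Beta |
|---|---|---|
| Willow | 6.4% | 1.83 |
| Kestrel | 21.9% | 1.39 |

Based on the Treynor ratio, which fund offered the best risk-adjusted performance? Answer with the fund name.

Willow: Treynor = (6.4% − 4.0%) / 1.83 = 1.311
Kestrel: Treynor = (21.9% − 4.0%) / 1.39 = 12.878
Highest: Kestrel (12.878).

Kestrel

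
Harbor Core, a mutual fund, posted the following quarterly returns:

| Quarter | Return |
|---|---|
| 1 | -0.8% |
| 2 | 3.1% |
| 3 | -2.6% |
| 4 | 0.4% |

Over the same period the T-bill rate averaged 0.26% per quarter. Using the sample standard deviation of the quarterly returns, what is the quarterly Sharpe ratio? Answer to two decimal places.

-0.10

μ = (-0.8 + 3.1 − 2.6 + 0.4) / 4 = 0.10 / 4 = 0.0250%
Σ(r − μ)² = (-0.8 − 0.0250)² + (3.1 − 0.0250)² + (-2.6 − 0.0250)² + … = 17.1675
σ = √[17.1675 / 3] = 2.3922%
Sharpe = (μ − rf) / σ = (0.0250 − 0.26) / 2.3922 = -0.2350 / 2.3922 = -0.0982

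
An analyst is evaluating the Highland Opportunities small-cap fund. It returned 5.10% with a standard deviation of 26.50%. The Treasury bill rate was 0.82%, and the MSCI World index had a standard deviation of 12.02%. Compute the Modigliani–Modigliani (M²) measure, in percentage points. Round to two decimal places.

Sharpe = (Rp − Rf) / σp = (5.10% − 0.82%) / 26.50% = 0.1615
M² = Rf + Sharpe × σm = 0.82% + 0.1615 × 12.02% = 2.7612%

2.76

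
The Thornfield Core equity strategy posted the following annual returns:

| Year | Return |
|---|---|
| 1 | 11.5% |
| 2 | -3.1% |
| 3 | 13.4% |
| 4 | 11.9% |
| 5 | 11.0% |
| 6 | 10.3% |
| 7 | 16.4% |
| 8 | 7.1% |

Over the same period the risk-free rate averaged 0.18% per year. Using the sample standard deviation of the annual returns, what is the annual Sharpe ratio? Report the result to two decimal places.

1.65

r̄ = (11.5 − 3.1 + 13.4 + 11.9 + 11 + 10.3 + 16.4 + 7.1) / 8 = 78.50 / 8 = 9.8125%
Sample std dev = √[239.2088 / 7] = 5.8457%
Sharpe = (r̄ − rf) / σ = (9.8125 − 0.18) / 5.8457 = 9.6325 / 5.8457 = 1.6478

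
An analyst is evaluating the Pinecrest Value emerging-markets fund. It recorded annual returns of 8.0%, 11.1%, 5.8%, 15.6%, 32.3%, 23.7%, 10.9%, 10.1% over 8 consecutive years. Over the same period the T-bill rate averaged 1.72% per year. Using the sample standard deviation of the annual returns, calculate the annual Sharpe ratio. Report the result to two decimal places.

1.44

μ = (8 + 11.1 + 5.8 + 15.6 + 32.3 + 23.7 + 10.9 + 10.1) / 8 = 14.6875%
Sample σ = √[Σ(r − μ)² / 7] = √[564.2288 / 7] = √80.6041 = 8.9780%
Sharpe = (μ − rf) / σ = (14.6875 − 1.72) / 8.9780 = 12.9675 / 8.9780 = 1.4444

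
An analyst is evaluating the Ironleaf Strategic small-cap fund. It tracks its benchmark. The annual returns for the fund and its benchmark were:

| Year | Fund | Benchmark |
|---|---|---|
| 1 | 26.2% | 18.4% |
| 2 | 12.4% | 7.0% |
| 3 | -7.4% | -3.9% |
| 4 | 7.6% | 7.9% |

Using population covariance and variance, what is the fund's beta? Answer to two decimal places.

r̄p = 9.7000%,  r̄m = 7.3500%
Cov = Σ(rp − r̄p)(rm − r̄m) / 4 = 93.1500
Var(rm) = Σ(rm − r̄m)² / 4 = 62.2725
β = Cov / Var = 93.1500 / 62.2725 = 1.4958

1.50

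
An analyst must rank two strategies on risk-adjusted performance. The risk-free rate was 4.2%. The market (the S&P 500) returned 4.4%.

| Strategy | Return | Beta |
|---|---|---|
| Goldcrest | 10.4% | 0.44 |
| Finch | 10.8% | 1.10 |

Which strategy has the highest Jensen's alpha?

Goldcrest: α = 10.4% − [4.2% + 0.44 × (4.4% − 4.2%)] = 6.112
Finch: α = 10.8% − [4.2% + 1.10 × (4.4% − 4.2%)] = 6.380
Highest: Finch (6.380).

Finch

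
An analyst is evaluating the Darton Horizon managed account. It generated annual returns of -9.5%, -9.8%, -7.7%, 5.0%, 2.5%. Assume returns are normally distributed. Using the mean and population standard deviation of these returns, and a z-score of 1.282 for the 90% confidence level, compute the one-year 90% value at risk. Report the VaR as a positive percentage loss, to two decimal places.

12.02

Mean return μ = -19.50 / 5 = -3.9000%
Σ(r − μ)² = (-9.5 − (-3.9000))² + (-9.8 − (-3.9000))² + … = 200.7800
population σ = √(200.7800 / 5) = √40.1560 = 6.3369%
VaR = −(μ − z·σ) = −(-3.9000 − 1.282 × 6.3369) = −(-12.0239) = 12.0239%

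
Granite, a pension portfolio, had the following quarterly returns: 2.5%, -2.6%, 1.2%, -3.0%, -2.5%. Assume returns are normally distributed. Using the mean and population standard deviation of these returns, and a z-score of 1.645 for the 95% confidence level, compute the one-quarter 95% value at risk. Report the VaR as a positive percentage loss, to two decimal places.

r̄ = (2.5 − 2.6 + 1.2 − 3 − 2.5) / 5 = -0.8800%
Population σ = √[Σ(r − r̄)² / 5] = √[25.8280 / 5] = √5.1656 = 2.2728%
VaR = −(r̄ − z·σ) = −(-0.8800 − 1.645 × 2.2728) = −(-4.6188) = 4.6188%

4.62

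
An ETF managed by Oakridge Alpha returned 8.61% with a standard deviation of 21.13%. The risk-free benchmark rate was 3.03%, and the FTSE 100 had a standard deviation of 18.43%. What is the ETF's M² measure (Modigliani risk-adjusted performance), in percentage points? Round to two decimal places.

Sharpe = (Rp − Rf) / σp = (8.61% − 3.03%) / 21.13% = 0.2641
M² = Rf + Sharpe × σm = 3.03% + 0.2641 × 18.43% = 7.8974%

7.90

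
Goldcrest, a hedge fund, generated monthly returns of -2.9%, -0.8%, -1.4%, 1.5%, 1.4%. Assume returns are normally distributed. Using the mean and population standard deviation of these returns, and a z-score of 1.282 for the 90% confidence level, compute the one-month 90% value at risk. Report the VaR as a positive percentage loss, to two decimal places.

2.60

r̄ = (-2.9 − 0.8 − 1.4 + 1.5 + 1.4) / 5 = -0.4400%
Σ(r − r̄)² = 14.2520; population σ = √(14.2520/5) = 1.6883%
VaR = −(r̄ − z·σ) = −(-0.4400 − 1.282 × 1.6883) = −(-2.6044) = 2.6044%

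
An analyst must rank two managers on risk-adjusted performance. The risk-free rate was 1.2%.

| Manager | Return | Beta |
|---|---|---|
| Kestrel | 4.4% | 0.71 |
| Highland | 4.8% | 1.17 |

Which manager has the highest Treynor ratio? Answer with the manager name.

Kestrel

Kestrel: Treynor = (4.4% − 1.2%) / 0.71 = 4.507
Highland: Treynor = (4.8% − 1.2%) / 1.17 = 3.077
Highest: Kestrel (4.507).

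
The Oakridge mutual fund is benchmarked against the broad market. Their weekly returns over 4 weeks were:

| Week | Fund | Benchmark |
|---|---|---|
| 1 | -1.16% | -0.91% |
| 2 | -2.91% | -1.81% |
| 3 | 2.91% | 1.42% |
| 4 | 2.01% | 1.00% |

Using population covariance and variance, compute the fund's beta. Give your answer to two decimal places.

r̄p = 0.2125%,  r̄m = -0.0750%
Cov = Σ(rp − r̄p)(rm − r̄m) / 4 = 3.1322
Var(rm) = Σ(rm − r̄m)² / 4 = 1.7745
β = Cov / Var = 3.1322 / 1.7745 = 1.7651

1.77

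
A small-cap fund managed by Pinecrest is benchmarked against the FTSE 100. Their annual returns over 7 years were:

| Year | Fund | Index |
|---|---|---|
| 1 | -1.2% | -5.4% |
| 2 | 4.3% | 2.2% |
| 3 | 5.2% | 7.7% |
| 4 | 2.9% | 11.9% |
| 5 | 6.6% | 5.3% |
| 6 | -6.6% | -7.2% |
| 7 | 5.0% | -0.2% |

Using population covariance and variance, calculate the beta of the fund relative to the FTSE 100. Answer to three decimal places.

0.486

r̄p = 2.3143%,  r̄m = 2.0429%
Cov = Σ(rp − r̄p)(rm − r̄m) / 7 = 19.8422
Var(rm) = Σ(rm − r̄m)² / 7 = 40.8082
β = Cov / Var = 19.8422 / 40.8082 = 0.4862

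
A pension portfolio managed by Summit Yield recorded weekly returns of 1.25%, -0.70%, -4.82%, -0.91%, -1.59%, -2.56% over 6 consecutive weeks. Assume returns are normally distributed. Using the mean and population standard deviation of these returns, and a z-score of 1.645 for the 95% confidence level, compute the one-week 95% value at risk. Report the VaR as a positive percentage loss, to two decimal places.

4.61

r̄ = (1.25 − 0.7 − 4.82 − 0.91 − 1.59 − 2.56) / 6 = -9.330 / 6 = -1.5550%
Population σ = √[Σ(r − r̄)² / 6] = √[20.6866 / 6] = √3.4478 = 1.8568%
VaR = −(r̄ − z·σ) = −(-1.5550 − 1.645 × 1.8568) = −(-4.6094) = 4.6094%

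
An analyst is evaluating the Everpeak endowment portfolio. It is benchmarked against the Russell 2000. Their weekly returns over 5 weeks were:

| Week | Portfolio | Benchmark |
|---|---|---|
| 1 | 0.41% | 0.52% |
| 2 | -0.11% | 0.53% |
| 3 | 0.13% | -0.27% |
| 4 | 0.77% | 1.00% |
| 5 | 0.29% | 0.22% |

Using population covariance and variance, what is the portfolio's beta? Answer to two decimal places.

r̄p = 0.2980%,  r̄m = 0.4000%
Cov = Σ(rp − r̄p)(rm − r̄m) / 5 = 0.0715
Var(rm) = Σ(rm − r̄m)² / 5 = 0.1745
β = Cov / Var = 0.0715 / 0.1745 = 0.4097

0.41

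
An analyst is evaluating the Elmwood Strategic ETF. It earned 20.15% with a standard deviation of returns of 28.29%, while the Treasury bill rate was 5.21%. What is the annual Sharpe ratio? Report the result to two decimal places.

0.53

Sharpe = (Rp − Rf) / σp = (20.15% − 5.21%) / 28.29% = 14.94% / 28.29% = 0.5281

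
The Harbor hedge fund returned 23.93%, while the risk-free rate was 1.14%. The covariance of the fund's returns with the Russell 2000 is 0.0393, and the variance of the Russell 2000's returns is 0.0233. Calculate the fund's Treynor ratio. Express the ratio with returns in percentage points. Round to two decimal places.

β = Cov / Var = 0.0393 / 0.0233 = 1.6867
Treynor = (Rp − Rf) / β = (23.93% − 1.14%) / 1.6867 = 22.79 / 1.6867 = 13.5116

13.51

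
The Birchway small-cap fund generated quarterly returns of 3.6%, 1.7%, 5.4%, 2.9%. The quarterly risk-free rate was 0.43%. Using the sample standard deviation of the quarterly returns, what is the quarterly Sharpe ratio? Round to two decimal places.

1.92

Mean return μ = 13.60 / 4 = 3.4000%
Sample std dev = √[7.1800 / 3] = 1.5470%
Sharpe = (μ − rf) / σ = (3.4000 − 0.43) / 1.5470 = 2.9700 / 1.5470 = 1.9198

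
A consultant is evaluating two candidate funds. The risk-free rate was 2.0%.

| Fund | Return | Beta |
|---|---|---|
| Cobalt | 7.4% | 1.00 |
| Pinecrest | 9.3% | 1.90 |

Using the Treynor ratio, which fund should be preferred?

Cobalt: Treynor = (7.4% − 2.0%) / 1.00 = 5.400
Pinecrest: Treynor = (9.3% − 2.0%) / 1.90 = 3.842
Highest: Cobalt (5.400).

Cobalt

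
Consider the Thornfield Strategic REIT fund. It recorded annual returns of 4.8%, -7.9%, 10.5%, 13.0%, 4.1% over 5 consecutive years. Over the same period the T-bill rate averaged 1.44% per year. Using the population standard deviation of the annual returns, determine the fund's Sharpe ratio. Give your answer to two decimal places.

0.48

μ = (4.8 − 7.9 + 10.5 + 13 + 4.1) / 5 = 4.9000%
Σ(r − μ)² = 261.4600; population σ = √(261.4600/5) = 7.2313%
Sharpe = (μ − rf) / σ = (4.9000 − 1.44) / 7.2313 = 3.4600 / 7.2313 = 0.4785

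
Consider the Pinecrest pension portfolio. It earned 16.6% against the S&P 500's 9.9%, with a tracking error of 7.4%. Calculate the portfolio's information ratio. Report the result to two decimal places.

0.91

IR = (Rp − Rb) / TE = (16.6% − 9.9%) / 7.4% = 6.70% / 7.4% = 0.9054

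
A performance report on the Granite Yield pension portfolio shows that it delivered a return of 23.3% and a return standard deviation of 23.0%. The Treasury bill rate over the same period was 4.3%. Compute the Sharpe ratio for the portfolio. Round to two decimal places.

0.83

Sharpe = (Rp − Rf) / σp = (23.3% − 4.3%) / 23.0% = 19.00% / 23.0% = 0.8261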